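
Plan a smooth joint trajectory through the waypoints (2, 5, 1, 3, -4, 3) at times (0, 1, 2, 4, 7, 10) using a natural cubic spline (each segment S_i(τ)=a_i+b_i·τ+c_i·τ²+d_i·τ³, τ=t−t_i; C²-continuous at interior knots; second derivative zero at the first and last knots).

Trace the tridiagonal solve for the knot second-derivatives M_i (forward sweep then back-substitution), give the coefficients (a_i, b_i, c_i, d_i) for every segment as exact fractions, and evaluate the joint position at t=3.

  seg 0: a=2 b=4024/787 c=0 d=-1663/787
  seg 1: a=5 b=-965/787 c=-4989/787 d=2806/787
  seg 2: a=1 b=-2525/787 c=3429/787 d=-1773/1574
  seg 3: a=3 b=553/787 c=-1890/787 d=9842/21249
  seg 4: a=-4 b=-945/787 c=4172/2361 d=-4172/21249
S(3) = 1609/1574

Δ: Δ0=3, Δ1=-4, Δ2=1, Δ3=-7/3, Δ4=7/3
row 1: diag=4, rhs=-42; c'=1/4, d'=-21/2
row 2: denom=6−1·1/4=23/4; d'=(30−1·-21/2)/(23/4)=162/23
row 3: denom=10−2·8/23=214/23; d'=(-20−2·162/23)/(214/23)=-392/107
row 4: denom=12−3·69/214=2361/214; d'=(28−3·-392/107)/(2361/214)=8344/2361
back: M4=8344/2361
back: M3=-392/107−69/214·8344/2361=-3780/787
back: M2=162/23−8/23·-3780/787=6858/787
back: M1=-21/2−1/4·6858/787=-9978/787
M: M0=0, M1=-9978/787, M2=6858/787, M3=-3780/787, M4=8344/2361, M5=0
seg 0: a=2, c=M0/2=0, d=(M1−M0)/(6·1)=-1663/787, b=Δ0−h0·(2M0+M1)/6=4024/787
seg 1: a=5, c=M1/2=-4989/787, d=(M2−M1)/(6·1)=2806/787, b=Δ1−h1·(2M1+M2)/6=-965/787
seg 2: a=1, c=M2/2=3429/787, d=(M3−M2)/(6·2)=-1773/1574, b=Δ2−h2·(2M2+M3)/6=-2525/787
seg 3: a=3, c=M3/2=-1890/787, d=(M4−M3)/(6·3)=9842/21249, b=Δ3−h3·(2M3+M4)/6=553/787
seg 4: a=-4, c=M4/2=4172/2361, d=(M5−M4)/(6·3)=-4172/21249, b=Δ4−h4·(2M4+M5)/6=-945/787
t_q=3 → seg 2, τ=1; S=1+-2525/787·τ+3429/787·τ²+-1773/1574·τ³=1609/1574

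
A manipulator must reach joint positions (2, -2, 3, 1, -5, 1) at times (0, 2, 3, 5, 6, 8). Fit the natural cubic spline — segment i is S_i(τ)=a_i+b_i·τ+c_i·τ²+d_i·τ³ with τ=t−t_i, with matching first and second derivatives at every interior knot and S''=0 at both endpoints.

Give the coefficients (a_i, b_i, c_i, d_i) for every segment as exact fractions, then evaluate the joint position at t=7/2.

  seg 0: a=2 b=-5030/1081 c=0 d=717/1081
  seg 1: a=-2 b=3574/1081 c=4302/1081 d=-2471/1081
  seg 2: a=3 b=4765/1081 c=-3111/1081 d=2/23
  seg 3: a=1 b=-6551/1081 c=-2547/1081 d=2612/1081
  seg 4: a=-5 b=-3809/1081 c=5289/1081 d=-1763/2162
S(7/2) = 9719/2162

Δ: Δ0=-2, Δ1=5, Δ2=-1, Δ3=-6, Δ4=3
row 1: diag=6, rhs=42; c'=1/6, d'=7
row 2: denom=6−1·1/6=35/6; d'=(-36−1·7)/(35/6)=-258/35
row 3: denom=6−2·12/35=186/35; d'=(-30−2·-258/35)/(186/35)=-89/31
row 4: denom=6−1·35/186=1081/186; d'=(54−1·-89/31)/(1081/186)=10578/1081
back: M4=10578/1081
back: M3=-89/31−35/186·10578/1081=-5094/1081
back: M2=-258/35−12/35·-5094/1081=-6222/1081
back: M1=7−1/6·-6222/1081=8604/1081
M: M0=0, M1=8604/1081, M2=-6222/1081, M3=-5094/1081, M4=10578/1081, M5=0
seg 0: a=2, c=M0/2=0, d=(M1−M0)/(6·2)=717/1081, b=Δ0−h0·(2M0+M1)/6=-5030/1081
seg 1: a=-2, c=M1/2=4302/1081, d=(M2−M1)/(6·1)=-2471/1081, b=Δ1−h1·(2M1+M2)/6=3574/1081
seg 2: a=3, c=M2/2=-3111/1081, d=(M3−M2)/(6·2)=2/23, b=Δ2−h2·(2M2+M3)/6=4765/1081
seg 3: a=1, c=M3/2=-2547/1081, d=(M4−M3)/(6·1)=2612/1081, b=Δ3−h3·(2M3+M4)/6=-6551/1081
seg 4: a=-5, c=M4/2=5289/1081, d=(M5−M4)/(6·2)=-1763/2162, b=Δ4−h4·(2M4+M5)/6=-3809/1081
t_q=7/2 → seg 2, τ=1/2; S=3+4765/1081·τ+-3111/1081·τ²+2/23·τ³=9719/2162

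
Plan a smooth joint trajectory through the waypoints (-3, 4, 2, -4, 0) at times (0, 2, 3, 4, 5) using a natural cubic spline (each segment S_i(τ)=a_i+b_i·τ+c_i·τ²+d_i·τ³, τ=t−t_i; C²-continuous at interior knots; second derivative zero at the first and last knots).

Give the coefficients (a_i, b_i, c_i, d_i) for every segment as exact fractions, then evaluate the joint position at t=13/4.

  seg 0: a=-3 b=207/43 c=0 d=-113/344
  seg 1: a=4 b=75/86 c=-339/172 d=-155/172
  seg 2: a=2 b=-993/172 c=-201/43 d=765/172
  seg 3: a=-4 b=-153/86 c=1491/172 d=-497/172
S(13/4) = 3677/11008

Δ: Δ0=7/2, Δ1=-2, Δ2=-6, Δ3=4
row 1: diag=6, rhs=-33; c'=1/6, d'=-11/2
row 2: denom=4−1·1/6=23/6; d'=(-24−1·-11/2)/(23/6)=-111/23
row 3: denom=4−1·6/23=86/23; d'=(60−1·-111/23)/(86/23)=1491/86
back: M3=1491/86
back: M2=-111/23−6/23·1491/86=-402/43
back: M1=-11/2−1/6·-402/43=-339/86
M: M0=0, M1=-339/86, M2=-402/43, M3=1491/86, M4=0
seg 0: a=-3, c=M0/2=0, d=(M1−M0)/(6·2)=-113/344, b=Δ0−h0·(2M0+M1)/6=207/43
seg 1: a=4, c=M1/2=-339/172, d=(M2−M1)/(6·1)=-155/172, b=Δ1−h1·(2M1+M2)/6=75/86
seg 2: a=2, c=M2/2=-201/43, d=(M3−M2)/(6·1)=765/172, b=Δ2−h2·(2M2+M3)/6=-993/172
seg 3: a=-4, c=M3/2=1491/172, d=(M4−M3)/(6·1)=-497/172, b=Δ3−h3·(2M3+M4)/6=-153/86
t_q=13/4 → seg 2, τ=1/4; S=2+-993/172·τ+-201/43·τ²+765/172·τ³=3677/11008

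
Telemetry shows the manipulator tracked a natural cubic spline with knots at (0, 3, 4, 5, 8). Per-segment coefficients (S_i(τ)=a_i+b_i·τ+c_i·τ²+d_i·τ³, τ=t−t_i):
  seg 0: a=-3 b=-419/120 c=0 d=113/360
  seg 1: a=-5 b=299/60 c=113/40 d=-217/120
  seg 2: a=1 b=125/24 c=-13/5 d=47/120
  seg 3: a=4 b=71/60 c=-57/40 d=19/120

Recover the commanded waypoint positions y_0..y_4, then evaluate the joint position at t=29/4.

y_0=-3 y_1=-5 y_2=1 y_3=4 y_4=-1
S(29/4) = 641/512

y_0 = S_0(0) = a_0 = -3
y_1 = S_1(0) = a_1 = -5
y_2 = S_2(0) = a_2 = 1
y_3 = S_3(0) = a_3 = 4
y_4 = S_3(3) = -1
t_q=29/4 is in segment 3 (τ=9/4); S_3(τ)=641/512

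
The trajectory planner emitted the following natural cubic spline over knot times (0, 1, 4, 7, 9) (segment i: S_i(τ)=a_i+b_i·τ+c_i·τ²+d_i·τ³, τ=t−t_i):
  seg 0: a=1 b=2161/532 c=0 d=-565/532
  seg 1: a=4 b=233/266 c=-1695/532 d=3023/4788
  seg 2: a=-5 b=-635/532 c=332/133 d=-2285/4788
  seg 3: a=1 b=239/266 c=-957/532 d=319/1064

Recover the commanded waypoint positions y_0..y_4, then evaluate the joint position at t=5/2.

y_0 = S_0(0) = a_0 = 1
y_1 = S_1(0) = a_1 = 4
y_2 = S_2(0) = a_2 = -5
y_3 = S_3(0) = a_3 = 1
y_4 = S_3(2) = -2
t_q=5/2 is in segment 1 (τ=3/2); S_1(τ)=1175/4256

y_0=1 y_1=4 y_2=-5 y_3=1 y_4=-2
S(5/2) = 1175/4256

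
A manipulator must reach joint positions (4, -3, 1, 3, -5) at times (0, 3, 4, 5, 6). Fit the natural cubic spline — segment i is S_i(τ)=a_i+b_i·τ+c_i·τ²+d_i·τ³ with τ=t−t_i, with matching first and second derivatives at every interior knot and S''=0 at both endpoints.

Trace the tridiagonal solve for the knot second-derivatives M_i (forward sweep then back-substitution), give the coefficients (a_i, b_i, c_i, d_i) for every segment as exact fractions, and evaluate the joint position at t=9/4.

  seg 0: a=4 b=-1649/348 c=0 d=31/116
  seg 1: a=-3 b=431/174 c=279/116 d=-307/348
  seg 2: a=1 b=1615/348 c=-7/29 d=-835/348
  seg 3: a=3 b=-529/174 c=-863/116 d=863/348
S(9/4) = -26857/7424

Δ: Δ0=-7/3, Δ1=4, Δ2=2, Δ3=-8
row 1: diag=8, rhs=38; c'=1/8, d'=19/4
row 2: denom=4−1·1/8=31/8; d'=(-12−1·19/4)/(31/8)=-134/31
row 3: denom=4−1·8/31=116/31; d'=(-60−1·-134/31)/(116/31)=-863/58
back: M3=-863/58
back: M2=-134/31−8/31·-863/58=-14/29
back: M1=19/4−1/8·-14/29=279/58
M: M0=0, M1=279/58, M2=-14/29, M3=-863/58, M4=0
seg 0: a=4, c=M0/2=0, d=(M1−M0)/(6·3)=31/116, b=Δ0−h0·(2M0+M1)/6=-1649/348
seg 1: a=-3, c=M1/2=279/116, d=(M2−M1)/(6·1)=-307/348, b=Δ1−h1·(2M1+M2)/6=431/174
seg 2: a=1, c=M2/2=-7/29, d=(M3−M2)/(6·1)=-835/348, b=Δ2−h2·(2M2+M3)/6=1615/348
seg 3: a=3, c=M3/2=-863/116, d=(M4−M3)/(6·1)=863/348, b=Δ3−h3·(2M3+M4)/6=-529/174
t_q=9/4 → seg 0, τ=9/4; S=4+-1649/348·τ+0·τ²+31/116·τ³=-26857/7424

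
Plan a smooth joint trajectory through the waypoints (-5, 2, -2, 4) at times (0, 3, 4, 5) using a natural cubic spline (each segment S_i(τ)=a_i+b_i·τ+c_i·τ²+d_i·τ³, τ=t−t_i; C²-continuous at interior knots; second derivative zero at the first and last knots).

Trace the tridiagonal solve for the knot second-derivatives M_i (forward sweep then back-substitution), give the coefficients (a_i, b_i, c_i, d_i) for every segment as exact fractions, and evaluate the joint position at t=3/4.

  seg 0: a=-5 b=535/93 c=0 d=-106/279
  seg 1: a=2 b=-419/93 c=-106/31 d=365/93
  seg 2: a=-2 b=40/93 c=259/31 d=-259/93
S(3/4) = -839/992

Δ: Δ0=7/3, Δ1=-4, Δ2=6
row 1: diag=8, rhs=-38; c'=1/8, d'=-19/4
row 2: denom=4−1·1/8=31/8; d'=(60−1·-19/4)/(31/8)=518/31
back: M2=518/31
back: M1=-19/4−1/8·518/31=-212/31
M: M0=0, M1=-212/31, M2=518/31, M3=0
seg 0: a=-5, c=M0/2=0, d=(M1−M0)/(6·3)=-106/279, b=Δ0−h0·(2M0+M1)/6=535/93
seg 1: a=2, c=M1/2=-106/31, d=(M2−M1)/(6·1)=365/93, b=Δ1−h1·(2M1+M2)/6=-419/93
seg 2: a=-2, c=M2/2=259/31, d=(M3−M2)/(6·1)=-259/93, b=Δ2−h2·(2M2+M3)/6=40/93
t_q=3/4 → seg 0, τ=3/4; S=-5+535/93·τ+0·τ²+-106/279·τ³=-839/992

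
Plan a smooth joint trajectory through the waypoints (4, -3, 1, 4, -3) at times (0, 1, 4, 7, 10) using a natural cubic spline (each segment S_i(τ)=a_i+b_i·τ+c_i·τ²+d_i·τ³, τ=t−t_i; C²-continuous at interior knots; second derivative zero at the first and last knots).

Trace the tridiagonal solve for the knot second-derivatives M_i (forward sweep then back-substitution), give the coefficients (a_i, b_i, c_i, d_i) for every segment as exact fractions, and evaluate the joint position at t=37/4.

  seg 0: a=4 b=-293/36 c=0 d=41/36
  seg 1: a=-3 b=-85/18 c=41/12 d=-151/324
  seg 2: a=1 b=115/36 c=-7/9 d=5/324
  seg 3: a=4 b=-19/18 c=-23/36 d=23/324
S(37/4) = -205/256

Δ: Δ0=-7, Δ1=4/3, Δ2=1, Δ3=-7/3
row 1: diag=8, rhs=50; c'=3/8, d'=25/4
row 2: denom=12−3·3/8=87/8; d'=(-2−3·25/4)/(87/8)=-166/87
row 3: denom=12−3·8/29=324/29; d'=(-20−3·-166/87)/(324/29)=-23/18
back: M3=-23/18
back: M2=-166/87−8/29·-23/18=-14/9
back: M1=25/4−3/8·-14/9=41/6
M: M0=0, M1=41/6, M2=-14/9, M3=-23/18, M4=0
seg 0: a=4, c=M0/2=0, d=(M1−M0)/(6·1)=41/36, b=Δ0−h0·(2M0+M1)/6=-293/36
seg 1: a=-3, c=M1/2=41/12, d=(M2−M1)/(6·3)=-151/324, b=Δ1−h1·(2M1+M2)/6=-85/18
seg 2: a=1, c=M2/2=-7/9, d=(M3−M2)/(6·3)=5/324, b=Δ2−h2·(2M2+M3)/6=115/36
seg 3: a=4, c=M3/2=-23/36, d=(M4−M3)/(6·3)=23/324, b=Δ3−h3·(2M3+M4)/6=-19/18
t_q=37/4 → seg 3, τ=9/4; S=4+-19/18·τ+-23/36·τ²+23/324·τ³=-205/256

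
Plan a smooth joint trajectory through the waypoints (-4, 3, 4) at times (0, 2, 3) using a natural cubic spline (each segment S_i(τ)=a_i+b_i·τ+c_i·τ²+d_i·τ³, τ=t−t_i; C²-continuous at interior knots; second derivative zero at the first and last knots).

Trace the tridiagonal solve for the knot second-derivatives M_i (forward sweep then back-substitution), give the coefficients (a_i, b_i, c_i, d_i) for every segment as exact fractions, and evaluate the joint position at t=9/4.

  seg 0: a=-4 b=13/3 c=0 d=-5/24
  seg 1: a=3 b=11/6 c=-5/4 d=5/12
S(9/4) = 867/256

Δ: Δ0=7/2, Δ1=1
row 1: diag=6, rhs=-15; c'=1/6, d'=-5/2
back: M1=-5/2
M: M0=0, M1=-5/2, M2=0
seg 0: a=-4, c=M0/2=0, d=(M1−M0)/(6·2)=-5/24, b=Δ0−h0·(2M0+M1)/6=13/3
seg 1: a=3, c=M1/2=-5/4, d=(M2−M1)/(6·1)=5/12, b=Δ1−h1·(2M1+M2)/6=11/6
t_q=9/4 → seg 1, τ=1/4; S=3+11/6·τ+-5/4·τ²+5/12·τ³=867/256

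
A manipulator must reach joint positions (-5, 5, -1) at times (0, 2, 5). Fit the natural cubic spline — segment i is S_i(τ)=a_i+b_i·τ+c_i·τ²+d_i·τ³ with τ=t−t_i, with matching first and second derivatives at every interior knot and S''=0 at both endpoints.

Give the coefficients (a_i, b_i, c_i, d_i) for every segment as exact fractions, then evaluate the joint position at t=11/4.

Δ: Δ0=5, Δ1=-2
row 1: diag=10, rhs=-42; c'=3/10, d'=-21/5
back: M1=-21/5
M: M0=0, M1=-21/5, M2=0
seg 0: a=-5, c=M0/2=0, d=(M1−M0)/(6·2)=-7/20, b=Δ0−h0·(2M0+M1)/6=32/5
seg 1: a=5, c=M1/2=-21/10, d=(M2−M1)/(6·3)=7/30, b=Δ1−h1·(2M1+M2)/6=11/5
t_q=11/4 → seg 1, τ=3/4; S=5+11/5·τ+-21/10·τ²+7/30·τ³=3563/640

  seg 0: a=-5 b=32/5 c=0 d=-7/20
  seg 1: a=5 b=11/5 c=-21/10 d=7/30
S(11/4) = 3563/640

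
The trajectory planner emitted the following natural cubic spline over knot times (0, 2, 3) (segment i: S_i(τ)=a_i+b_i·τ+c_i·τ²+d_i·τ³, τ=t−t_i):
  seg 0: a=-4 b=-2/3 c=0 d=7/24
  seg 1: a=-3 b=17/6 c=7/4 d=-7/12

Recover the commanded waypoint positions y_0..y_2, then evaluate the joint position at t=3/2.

y_0=-4 y_1=-3 y_2=1
S(3/2) = -257/64

y_0 = S_0(0) = a_0 = -4
y_1 = S_1(0) = a_1 = -3
y_2 = S_1(1) = 1
t_q=3/2 is in segment 0 (τ=3/2); S_0(τ)=-257/64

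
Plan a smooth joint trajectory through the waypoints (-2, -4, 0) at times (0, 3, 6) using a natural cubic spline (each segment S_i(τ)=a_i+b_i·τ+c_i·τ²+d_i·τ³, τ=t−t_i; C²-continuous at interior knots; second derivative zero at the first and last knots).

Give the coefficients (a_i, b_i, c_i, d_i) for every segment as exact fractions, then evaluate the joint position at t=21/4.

Δ: Δ0=-2/3, Δ1=4/3
row 1: diag=12, rhs=12; c'=1/4, d'=1
back: M1=1
M: M0=0, M1=1, M2=0
seg 0: a=-2, c=M0/2=0, d=(M1−M0)/(6·3)=1/18, b=Δ0−h0·(2M0+M1)/6=-7/6
seg 1: a=-4, c=M1/2=1/2, d=(M2−M1)/(6·3)=-1/18, b=Δ1−h1·(2M1+M2)/6=1/3
t_q=21/4 → seg 1, τ=9/4; S=-4+1/3·τ+1/2·τ²+-1/18·τ³=-173/128

  seg 0: a=-2 b=-7/6 c=0 d=1/18
  seg 1: a=-4 b=1/3 c=1/2 d=-1/18
S(21/4) = -173/128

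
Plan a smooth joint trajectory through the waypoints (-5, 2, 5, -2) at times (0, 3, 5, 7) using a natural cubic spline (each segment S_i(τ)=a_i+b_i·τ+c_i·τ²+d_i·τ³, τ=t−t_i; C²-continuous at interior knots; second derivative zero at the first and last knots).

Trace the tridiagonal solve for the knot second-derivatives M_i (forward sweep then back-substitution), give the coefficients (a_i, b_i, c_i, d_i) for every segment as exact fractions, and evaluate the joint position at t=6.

Δ: Δ0=7/3, Δ1=3/2, Δ2=-7/2
row 1: diag=10, rhs=-5; c'=1/5, d'=-1/2
row 2: denom=8−2·1/5=38/5; d'=(-30−2·-1/2)/(38/5)=-145/38
back: M2=-145/38
back: M1=-1/2−1/5·-145/38=5/19
M: M0=0, M1=5/19, M2=-145/38, M3=0
seg 0: a=-5, c=M0/2=0, d=(M1−M0)/(6·3)=5/342, b=Δ0−h0·(2M0+M1)/6=251/114
seg 1: a=2, c=M1/2=5/38, d=(M2−M1)/(6·2)=-155/456, b=Δ1−h1·(2M1+M2)/6=148/57
seg 2: a=5, c=M2/2=-145/76, d=(M3−M2)/(6·2)=145/456, b=Δ2−h2·(2M2+M3)/6=-109/114
t_q=6 → seg 2, τ=1; S=5+-109/114·τ+-145/76·τ²+145/456·τ³=373/152

  seg 0: a=-5 b=251/114 c=0 d=5/342
  seg 1: a=2 b=148/57 c=5/38 d=-155/456
  seg 2: a=5 b=-109/114 c=-145/76 d=145/456
S(6) = 373/152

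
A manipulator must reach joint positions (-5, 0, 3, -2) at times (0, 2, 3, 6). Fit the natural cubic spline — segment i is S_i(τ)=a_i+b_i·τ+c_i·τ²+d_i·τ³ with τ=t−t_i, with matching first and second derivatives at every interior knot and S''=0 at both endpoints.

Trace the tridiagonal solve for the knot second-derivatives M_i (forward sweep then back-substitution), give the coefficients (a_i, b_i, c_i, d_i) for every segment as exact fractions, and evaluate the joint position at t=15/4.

  seg 0: a=-5 b=601/282 c=0 d=13/141
  seg 1: a=0 b=913/282 c=26/47 d=-223/282
  seg 2: a=3 b=278/141 c=-171/94 d=19/94
S(15/4) = 21301/6016

Δ: Δ0=5/2, Δ1=3, Δ2=-5/3
row 1: diag=6, rhs=3; c'=1/6, d'=1/2
row 2: denom=8−1·1/6=47/6; d'=(-28−1·1/2)/(47/6)=-171/47
back: M2=-171/47
back: M1=1/2−1/6·-171/47=52/47
M: M0=0, M1=52/47, M2=-171/47, M3=0
seg 0: a=-5, c=M0/2=0, d=(M1−M0)/(6·2)=13/141, b=Δ0−h0·(2M0+M1)/6=601/282
seg 1: a=0, c=M1/2=26/47, d=(M2−M1)/(6·1)=-223/282, b=Δ1−h1·(2M1+M2)/6=913/282
seg 2: a=3, c=M2/2=-171/94, d=(M3−M2)/(6·3)=19/94, b=Δ2−h2·(2M2+M3)/6=278/141
t_q=15/4 → seg 2, τ=3/4; S=3+278/141·τ+-171/94·τ²+19/94·τ³=21301/6016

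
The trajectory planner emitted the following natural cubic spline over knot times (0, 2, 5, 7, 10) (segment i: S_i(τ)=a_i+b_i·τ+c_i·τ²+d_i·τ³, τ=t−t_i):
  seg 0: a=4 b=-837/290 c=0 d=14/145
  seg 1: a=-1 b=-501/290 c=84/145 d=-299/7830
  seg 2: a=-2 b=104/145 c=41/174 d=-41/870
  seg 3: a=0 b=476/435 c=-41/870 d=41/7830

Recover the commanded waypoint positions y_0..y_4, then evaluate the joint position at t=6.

y_0 = S_0(0) = a_0 = 4
y_1 = S_1(0) = a_1 = -1
y_2 = S_2(0) = a_2 = -2
y_3 = S_3(0) = a_3 = 0
y_4 = S_3(3) = 3
t_q=6 is in segment 2 (τ=1); S_2(τ)=-476/435

y_0=4 y_1=-1 y_2=-2 y_3=0 y_4=3
S(6) = -476/435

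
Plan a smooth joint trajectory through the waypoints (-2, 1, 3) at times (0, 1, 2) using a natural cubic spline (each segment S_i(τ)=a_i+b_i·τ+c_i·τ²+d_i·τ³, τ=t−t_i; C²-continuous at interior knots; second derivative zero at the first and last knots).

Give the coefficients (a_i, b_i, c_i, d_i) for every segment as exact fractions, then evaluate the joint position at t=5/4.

Δ: Δ0=3, Δ1=2
row 1: diag=4, rhs=-6; c'=1/4, d'=-3/2
back: M1=-3/2
M: M0=0, M1=-3/2, M2=0
seg 0: a=-2, c=M0/2=0, d=(M1−M0)/(6·1)=-1/4, b=Δ0−h0·(2M0+M1)/6=13/4
seg 1: a=1, c=M1/2=-3/4, d=(M2−M1)/(6·1)=1/4, b=Δ1−h1·(2M1+M2)/6=5/2
t_q=5/4 → seg 1, τ=1/4; S=1+5/2·τ+-3/4·τ²+1/4·τ³=405/256

  seg 0: a=-2 b=13/4 c=0 d=-1/4
  seg 1: a=1 b=5/2 c=-3/4 d=1/4
S(5/4) = 405/256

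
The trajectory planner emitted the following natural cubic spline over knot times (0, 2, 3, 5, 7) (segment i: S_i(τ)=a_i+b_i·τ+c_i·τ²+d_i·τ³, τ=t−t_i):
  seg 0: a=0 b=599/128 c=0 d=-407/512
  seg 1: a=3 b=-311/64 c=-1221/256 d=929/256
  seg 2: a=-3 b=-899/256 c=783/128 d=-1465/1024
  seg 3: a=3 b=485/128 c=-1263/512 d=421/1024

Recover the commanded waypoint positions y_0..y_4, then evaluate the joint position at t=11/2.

y_0=0 y_1=3 y_2=-3 y_3=3 y_4=4
S(11/2) = 35465/8192

y_0 = S_0(0) = a_0 = 0
y_1 = S_1(0) = a_1 = 3
y_2 = S_2(0) = a_2 = -3
y_3 = S_3(0) = a_3 = 3
y_4 = S_3(2) = 4
t_q=11/2 is in segment 3 (τ=1/2); S_3(τ)=35465/8192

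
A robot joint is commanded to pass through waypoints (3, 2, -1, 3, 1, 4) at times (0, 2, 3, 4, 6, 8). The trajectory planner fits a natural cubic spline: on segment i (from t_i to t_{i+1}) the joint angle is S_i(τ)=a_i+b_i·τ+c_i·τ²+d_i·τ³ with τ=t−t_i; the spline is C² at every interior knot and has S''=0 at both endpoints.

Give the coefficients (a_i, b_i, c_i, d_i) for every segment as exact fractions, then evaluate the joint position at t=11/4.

Δ: Δ0=-1/2, Δ1=-3, Δ2=4, Δ3=-1, Δ4=3/2
row 1: diag=6, rhs=-15; c'=1/6, d'=-5/2
row 2: denom=4−1·1/6=23/6; d'=(42−1·-5/2)/(23/6)=267/23
row 3: denom=6−1·6/23=132/23; d'=(-30−1·267/23)/(132/23)=-29/4
row 4: denom=8−2·23/66=241/33; d'=(15−2·-29/4)/(241/33)=1947/482
back: M4=1947/482
back: M3=-29/4−23/66·1947/482=-4173/482
back: M2=267/23−6/23·-4173/482=3342/241
back: M1=-5/2−1/6·3342/241=-2319/482
M: M0=0, M1=-2319/482, M2=3342/241, M3=-4173/482, M4=1947/482, M5=0
seg 0: a=3, c=M0/2=0, d=(M1−M0)/(6·2)=-773/1928, b=Δ0−h0·(2M0+M1)/6=266/241
seg 1: a=2, c=M1/2=-2319/964, d=(M2−M1)/(6·1)=3001/964, b=Δ1−h1·(2M1+M2)/6=-1787/482
seg 2: a=-1, c=M2/2=1671/241, d=(M3−M2)/(6·1)=-3619/964, b=Δ2−h2·(2M2+M3)/6=791/964
seg 3: a=3, c=M3/2=-4173/964, d=(M4−M3)/(6·2)=255/241, b=Δ3−h3·(2M3+M4)/6=1651/482
seg 4: a=1, c=M4/2=1947/964, d=(M5−M4)/(6·2)=-649/1928, b=Δ4−h4·(2M4+M5)/6=-575/482
t_q=11/4 → seg 1, τ=3/4; S=2+-1787/482·τ+-2319/964·τ²+3001/964·τ³=-50617/61696

  seg 0: a=3 b=266/241 c=0 d=-773/1928
  seg 1: a=2 b=-1787/482 c=-2319/964 d=3001/964
  seg 2: a=-1 b=791/964 c=1671/241 d=-3619/964
  seg 3: a=3 b=1651/482 c=-4173/964 d=255/241
  seg 4: a=1 b=-575/482 c=1947/964 d=-649/1928
S(11/4) = -50617/61696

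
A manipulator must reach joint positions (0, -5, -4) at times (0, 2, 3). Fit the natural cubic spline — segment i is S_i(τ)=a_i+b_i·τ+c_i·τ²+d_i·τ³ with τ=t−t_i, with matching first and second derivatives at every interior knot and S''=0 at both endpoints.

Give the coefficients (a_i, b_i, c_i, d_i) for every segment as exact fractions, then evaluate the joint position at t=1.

Δ: Δ0=-5/2, Δ1=1
row 1: diag=6, rhs=21; c'=1/6, d'=7/2
back: M1=7/2
M: M0=0, M1=7/2, M2=0
seg 0: a=0, c=M0/2=0, d=(M1−M0)/(6·2)=7/24, b=Δ0−h0·(2M0+M1)/6=-11/3
seg 1: a=-5, c=M1/2=7/4, d=(M2−M1)/(6·1)=-7/12, b=Δ1−h1·(2M1+M2)/6=-1/6
t_q=1 → seg 0, τ=1; S=0+-11/3·τ+0·τ²+7/24·τ³=-27/8

  seg 0: a=0 b=-11/3 c=0 d=7/24
  seg 1: a=-5 b=-1/6 c=7/4 d=-7/12
S(1) = -27/8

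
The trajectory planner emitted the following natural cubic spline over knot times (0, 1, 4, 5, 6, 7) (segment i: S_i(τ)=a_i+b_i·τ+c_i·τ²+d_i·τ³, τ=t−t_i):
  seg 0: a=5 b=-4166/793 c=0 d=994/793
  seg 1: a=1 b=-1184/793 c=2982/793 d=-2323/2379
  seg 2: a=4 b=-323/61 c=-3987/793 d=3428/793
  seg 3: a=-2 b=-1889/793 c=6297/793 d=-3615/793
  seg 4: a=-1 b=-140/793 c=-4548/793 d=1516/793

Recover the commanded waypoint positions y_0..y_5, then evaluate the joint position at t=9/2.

y_0 = S_0(0) = a_0 = 5
y_1 = S_1(0) = a_1 = 1
y_2 = S_2(0) = a_2 = 4
y_3 = S_3(0) = a_3 = -2
y_4 = S_4(0) = a_4 = -1
y_5 = S_4(1) = -5
t_q=9/2 is in segment 2 (τ=1/2); S_2(τ)=2017/3172

y_0=5 y_1=1 y_2=4 y_3=-2 y_4=-1 y_5=-5
S(9/2) = 2017/3172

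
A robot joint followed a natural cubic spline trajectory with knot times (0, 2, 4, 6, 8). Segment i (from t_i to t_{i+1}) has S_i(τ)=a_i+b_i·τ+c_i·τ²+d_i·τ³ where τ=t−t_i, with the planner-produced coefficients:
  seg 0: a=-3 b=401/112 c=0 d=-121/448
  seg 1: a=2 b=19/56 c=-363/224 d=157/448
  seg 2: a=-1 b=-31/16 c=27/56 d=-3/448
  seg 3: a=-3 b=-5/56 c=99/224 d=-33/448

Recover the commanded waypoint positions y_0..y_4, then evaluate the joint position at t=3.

y_0=-3 y_1=2 y_2=-1 y_3=-3 y_4=-2
S(3) = 479/448

y_0 = S_0(0) = a_0 = -3
y_1 = S_1(0) = a_1 = 2
y_2 = S_2(0) = a_2 = -1
y_3 = S_3(0) = a_3 = -3
y_4 = S_3(2) = -2
t_q=3 is in segment 1 (τ=1); S_1(τ)=479/448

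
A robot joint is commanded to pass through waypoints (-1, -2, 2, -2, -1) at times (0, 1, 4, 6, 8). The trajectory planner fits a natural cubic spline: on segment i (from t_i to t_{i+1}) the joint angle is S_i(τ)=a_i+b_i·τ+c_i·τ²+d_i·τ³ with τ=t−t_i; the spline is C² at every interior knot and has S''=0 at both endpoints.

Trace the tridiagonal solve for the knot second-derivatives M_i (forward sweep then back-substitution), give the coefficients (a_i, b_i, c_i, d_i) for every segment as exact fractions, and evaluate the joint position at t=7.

  seg 0: a=-1 b=-2425/1608 c=0 d=817/1608
  seg 1: a=-2 b=13/804 c=817/536 d=-1745/4824
  seg 2: a=2 b=-973/1608 c=-116/67 d=3325/6432
  seg 3: a=-2 b=-1067/804 c=1469/1072 d=-1469/6432
S(7) = -4685/2144

Δ: Δ0=-1, Δ1=4/3, Δ2=-2, Δ3=1/2
row 1: diag=8, rhs=14; c'=3/8, d'=7/4
row 2: denom=10−3·3/8=71/8; d'=(-20−3·7/4)/(71/8)=-202/71
row 3: denom=8−2·16/71=536/71; d'=(15−2·-202/71)/(536/71)=1469/536
back: M3=1469/536
back: M2=-202/71−16/71·1469/536=-232/67
back: M1=7/4−3/8·-232/67=817/268
M: M0=0, M1=817/268, M2=-232/67, M3=1469/536, M4=0
seg 0: a=-1, c=M0/2=0, d=(M1−M0)/(6·1)=817/1608, b=Δ0−h0·(2M0+M1)/6=-2425/1608
seg 1: a=-2, c=M1/2=817/536, d=(M2−M1)/(6·3)=-1745/4824, b=Δ1−h1·(2M1+M2)/6=13/804
seg 2: a=2, c=M2/2=-116/67, d=(M3−M2)/(6·2)=3325/6432, b=Δ2−h2·(2M2+M3)/6=-973/1608
seg 3: a=-2, c=M3/2=1469/1072, d=(M4−M3)/(6·2)=-1469/6432, b=Δ3−h3·(2M3+M4)/6=-1067/804
t_q=7 → seg 3, τ=1; S=-2+-1067/804·τ+1469/1072·τ²+-1469/6432·τ³=-4685/2144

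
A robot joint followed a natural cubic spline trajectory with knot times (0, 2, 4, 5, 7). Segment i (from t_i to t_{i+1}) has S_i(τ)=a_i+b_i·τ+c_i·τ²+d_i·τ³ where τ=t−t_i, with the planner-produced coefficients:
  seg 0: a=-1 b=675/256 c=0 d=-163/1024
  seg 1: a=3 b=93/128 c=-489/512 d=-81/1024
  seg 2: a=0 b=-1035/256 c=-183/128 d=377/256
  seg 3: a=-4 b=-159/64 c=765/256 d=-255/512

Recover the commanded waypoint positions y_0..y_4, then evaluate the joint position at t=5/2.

y_0 = S_0(0) = a_0 = -1
y_1 = S_1(0) = a_1 = 3
y_2 = S_2(0) = a_2 = 0
y_3 = S_3(0) = a_3 = -4
y_4 = S_3(2) = -1
t_q=5/2 is in segment 1 (τ=1/2); S_1(τ)=25515/8192

y_0=-1 y_1=3 y_2=0 y_3=-4 y_4=-1
S(5/2) = 25515/8192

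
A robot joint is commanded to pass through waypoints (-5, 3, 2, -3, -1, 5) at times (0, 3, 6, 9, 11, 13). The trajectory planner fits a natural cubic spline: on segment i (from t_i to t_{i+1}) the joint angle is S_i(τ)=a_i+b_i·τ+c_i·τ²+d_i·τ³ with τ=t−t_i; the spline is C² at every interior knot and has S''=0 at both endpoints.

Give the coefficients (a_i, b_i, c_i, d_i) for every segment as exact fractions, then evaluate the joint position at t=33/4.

Δ: Δ0=8/3, Δ1=-1/3, Δ2=-5/3, Δ3=1, Δ4=3
row 1: diag=12, rhs=-18; c'=1/4, d'=-3/2
row 2: denom=12−3·1/4=45/4; d'=(-8−3·-3/2)/(45/4)=-14/45
row 3: denom=10−3·4/15=46/5; d'=(16−3·-14/45)/(46/5)=127/69
row 4: denom=8−2·5/23=174/23; d'=(12−2·127/69)/(174/23)=287/261
back: M4=287/261
back: M3=127/69−5/23·287/261=418/261
back: M2=-14/45−4/15·418/261=-578/783
back: M1=-3/2−1/4·-578/783=-1030/783
M: M0=0, M1=-1030/783, M2=-578/783, M3=418/261, M4=287/261, M5=0
seg 0: a=-5, c=M0/2=0, d=(M1−M0)/(6·3)=-515/7047, b=Δ0−h0·(2M0+M1)/6=2603/783
seg 1: a=3, c=M1/2=-515/783, d=(M2−M1)/(6·3)=226/7047, b=Δ1−h1·(2M1+M2)/6=1058/783
seg 2: a=2, c=M2/2=-289/783, d=(M3−M2)/(6·3)=916/7047, b=Δ2−h2·(2M2+M3)/6=-1354/783
seg 3: a=-3, c=M3/2=209/261, d=(M4−M3)/(6·2)=-131/3132, b=Δ3−h3·(2M3+M4)/6=-340/783
seg 4: a=-1, c=M4/2=287/522, d=(M5−M4)/(6·2)=-287/3132, b=Δ4−h4·(2M4+M5)/6=1775/783
t_q=33/4 → seg 2, τ=9/4; S=2+-1354/783·τ+-289/783·τ²+916/7047·τ³=-793/348

  seg 0: a=-5 b=2603/783 c=0 d=-515/7047
  seg 1: a=3 b=1058/783 c=-515/783 d=226/7047
  seg 2: a=2 b=-1354/783 c=-289/783 d=916/7047
  seg 3: a=-3 b=-340/783 c=209/261 d=-131/3132
  seg 4: a=-1 b=1775/783 c=287/522 d=-287/3132
S(33/4) = -793/348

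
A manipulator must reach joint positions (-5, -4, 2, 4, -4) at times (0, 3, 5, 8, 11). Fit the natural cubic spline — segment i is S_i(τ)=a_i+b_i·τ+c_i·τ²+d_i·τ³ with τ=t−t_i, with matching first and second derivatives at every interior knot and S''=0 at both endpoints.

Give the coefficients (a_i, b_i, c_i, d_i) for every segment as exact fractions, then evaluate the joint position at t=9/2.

  seg 0: a=-5 b=-107/177 c=0 d=166/1593
  seg 1: a=-4 b=391/177 c=166/177 d=-16/59
  seg 2: a=2 b=479/177 c=-122/177 d=5/1593
  seg 3: a=4 b=-238/177 c=-39/59 d=13/177
S(9/2) = 30/59

Δ: Δ0=1/3, Δ1=3, Δ2=2/3, Δ3=-8/3
row 1: diag=10, rhs=16; c'=1/5, d'=8/5
row 2: denom=10−2·1/5=48/5; d'=(-14−2·8/5)/(48/5)=-43/24
row 3: denom=12−3·5/16=177/16; d'=(-20−3·-43/24)/(177/16)=-78/59
back: M3=-78/59
back: M2=-43/24−5/16·-78/59=-244/177
back: M1=8/5−1/5·-244/177=332/177
M: M0=0, M1=332/177, M2=-244/177, M3=-78/59, M4=0
seg 0: a=-5, c=M0/2=0, d=(M1−M0)/(6·3)=166/1593, b=Δ0−h0·(2M0+M1)/6=-107/177
seg 1: a=-4, c=M1/2=166/177, d=(M2−M1)/(6·2)=-16/59, b=Δ1−h1·(2M1+M2)/6=391/177
seg 2: a=2, c=M2/2=-122/177, d=(M3−M2)/(6·3)=5/1593, b=Δ2−h2·(2M2+M3)/6=479/177
seg 3: a=4, c=M3/2=-39/59, d=(M4−M3)/(6·3)=13/177, b=Δ3−h3·(2M3+M4)/6=-238/177
t_q=9/2 → seg 1, τ=3/2; S=-4+391/177·τ+166/177·τ²+-16/59·τ³=30/59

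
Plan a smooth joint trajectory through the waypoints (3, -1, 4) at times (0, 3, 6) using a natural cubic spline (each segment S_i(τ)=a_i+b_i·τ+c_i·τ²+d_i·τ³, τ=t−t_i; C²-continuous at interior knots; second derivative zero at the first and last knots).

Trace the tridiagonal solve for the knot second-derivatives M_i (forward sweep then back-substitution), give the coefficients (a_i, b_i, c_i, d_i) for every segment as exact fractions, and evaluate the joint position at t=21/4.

Δ: Δ0=-4/3, Δ1=5/3
row 1: diag=12, rhs=18; c'=1/4, d'=3/2
back: M1=3/2
M: M0=0, M1=3/2, M2=0
seg 0: a=3, c=M0/2=0, d=(M1−M0)/(6·3)=1/12, b=Δ0−h0·(2M0+M1)/6=-25/12
seg 1: a=-1, c=M1/2=3/4, d=(M2−M1)/(6·3)=-1/12, b=Δ1−h1·(2M1+M2)/6=1/6
t_q=21/4 → seg 1, τ=9/4; S=-1+1/6·τ+3/4·τ²+-1/12·τ³=569/256

  seg 0: a=3 b=-25/12 c=0 d=1/12
  seg 1: a=-1 b=1/6 c=3/4 d=-1/12
S(21/4) = 569/256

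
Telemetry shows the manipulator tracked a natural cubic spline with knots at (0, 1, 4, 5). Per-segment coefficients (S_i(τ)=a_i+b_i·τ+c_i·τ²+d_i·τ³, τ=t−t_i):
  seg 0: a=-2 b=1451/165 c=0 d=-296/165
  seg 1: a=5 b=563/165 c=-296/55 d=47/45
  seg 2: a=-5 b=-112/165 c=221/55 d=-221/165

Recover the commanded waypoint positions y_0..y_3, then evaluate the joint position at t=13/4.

y_0 = S_0(0) = a_0 = -2
y_1 = S_1(0) = a_1 = 5
y_2 = S_2(0) = a_2 = -5
y_3 = S_2(1) = -3
t_q=13/4 is in segment 1 (τ=9/4); S_1(τ)=-9403/3520

y_0=-2 y_1=5 y_2=-5 y_3=-3
S(13/4) = -9403/3520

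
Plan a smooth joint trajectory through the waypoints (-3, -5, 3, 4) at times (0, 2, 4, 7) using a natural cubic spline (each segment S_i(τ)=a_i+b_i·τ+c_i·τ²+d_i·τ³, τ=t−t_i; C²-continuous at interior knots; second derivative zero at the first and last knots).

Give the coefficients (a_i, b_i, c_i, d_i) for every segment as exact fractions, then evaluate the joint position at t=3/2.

Δ: Δ0=-1, Δ1=4, Δ2=1/3
row 1: diag=8, rhs=30; c'=1/4, d'=15/4
row 2: denom=10−2·1/4=19/2; d'=(-22−2·15/4)/(19/2)=-59/19
back: M2=-59/19
back: M1=15/4−1/4·-59/19=86/19
M: M0=0, M1=86/19, M2=-59/19, M3=0
seg 0: a=-3, c=M0/2=0, d=(M1−M0)/(6·2)=43/114, b=Δ0−h0·(2M0+M1)/6=-143/57
seg 1: a=-5, c=M1/2=43/19, d=(M2−M1)/(6·2)=-145/228, b=Δ1−h1·(2M1+M2)/6=115/57
seg 2: a=3, c=M2/2=-59/38, d=(M3−M2)/(6·3)=59/342, b=Δ2−h2·(2M2+M3)/6=196/57
t_q=3/2 → seg 0, τ=3/2; S=-3+-143/57·τ+0·τ²+43/114·τ³=-1669/304

  seg 0: a=-3 b=-143/57 c=0 d=43/114
  seg 1: a=-5 b=115/57 c=43/19 d=-145/228
  seg 2: a=3 b=196/57 c=-59/38 d=59/342
S(3/2) = -1669/304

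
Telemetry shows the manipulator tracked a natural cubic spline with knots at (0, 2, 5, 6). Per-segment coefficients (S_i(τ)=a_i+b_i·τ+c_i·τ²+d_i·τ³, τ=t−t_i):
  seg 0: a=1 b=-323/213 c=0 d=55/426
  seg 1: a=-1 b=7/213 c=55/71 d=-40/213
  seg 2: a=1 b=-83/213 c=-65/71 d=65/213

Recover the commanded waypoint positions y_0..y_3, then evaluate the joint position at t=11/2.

y_0=1 y_1=-1 y_2=1 y_3=0
S(11/2) = 349/568

y_0 = S_0(0) = a_0 = 1
y_1 = S_1(0) = a_1 = -1
y_2 = S_2(0) = a_2 = 1
y_3 = S_2(1) = 0
t_q=11/2 is in segment 2 (τ=1/2); S_2(τ)=349/568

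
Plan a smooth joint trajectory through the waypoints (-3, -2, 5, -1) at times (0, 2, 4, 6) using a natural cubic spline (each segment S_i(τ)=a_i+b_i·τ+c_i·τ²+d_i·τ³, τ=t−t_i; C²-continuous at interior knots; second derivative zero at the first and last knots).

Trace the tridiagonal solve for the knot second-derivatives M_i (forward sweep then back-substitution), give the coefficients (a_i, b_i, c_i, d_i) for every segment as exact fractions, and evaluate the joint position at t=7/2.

Δ: Δ0=1/2, Δ1=7/2, Δ2=-3
row 1: diag=8, rhs=18; c'=1/4, d'=9/4
row 2: denom=8−2·1/4=15/2; d'=(-39−2·9/4)/(15/2)=-29/5
back: M2=-29/5
back: M1=9/4−1/4·-29/5=37/10
M: M0=0, M1=37/10, M2=-29/5, M3=0
seg 0: a=-3, c=M0/2=0, d=(M1−M0)/(6·2)=37/120, b=Δ0−h0·(2M0+M1)/6=-11/15
seg 1: a=-2, c=M1/2=37/20, d=(M2−M1)/(6·2)=-19/24, b=Δ1−h1·(2M1+M2)/6=89/30
seg 2: a=5, c=M2/2=-29/10, d=(M3−M2)/(6·2)=29/60, b=Δ2−h2·(2M2+M3)/6=13/15
t_q=7/2 → seg 1, τ=3/2; S=-2+89/30·τ+37/20·τ²+-19/24·τ³=1261/320

  seg 0: a=-3 b=-11/15 c=0 d=37/120
  seg 1: a=-2 b=89/30 c=37/20 d=-19/24
  seg 2: a=5 b=13/15 c=-29/10 d=29/60
S(7/2) = 1261/320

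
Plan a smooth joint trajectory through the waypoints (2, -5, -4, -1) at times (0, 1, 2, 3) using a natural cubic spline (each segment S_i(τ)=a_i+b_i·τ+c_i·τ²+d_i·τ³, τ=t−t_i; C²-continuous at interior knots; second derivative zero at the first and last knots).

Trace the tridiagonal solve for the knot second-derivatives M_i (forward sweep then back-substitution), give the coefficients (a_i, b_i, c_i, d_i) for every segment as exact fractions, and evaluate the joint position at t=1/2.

  seg 0: a=2 b=-9 c=0 d=2
  seg 1: a=-5 b=-3 c=6 d=-2
  seg 2: a=-4 b=3 c=0 d=0
S(1/2) = -9/4

Δ: Δ0=-7, Δ1=1, Δ2=3
row 1: diag=4, rhs=48; c'=1/4, d'=12
row 2: denom=4−1·1/4=15/4; d'=(12−1·12)/(15/4)=0
back: M2=0
back: M1=12−1/4·0=12
M: M0=0, M1=12, M2=0, M3=0
seg 0: a=2, c=M0/2=0, d=(M1−M0)/(6·1)=2, b=Δ0−h0·(2M0+M1)/6=-9
seg 1: a=-5, c=M1/2=6, d=(M2−M1)/(6·1)=-2, b=Δ1−h1·(2M1+M2)/6=-3
seg 2: a=-4, c=M2/2=0, d=(M3−M2)/(6·1)=0, b=Δ2−h2·(2M2+M3)/6=3
t_q=1/2 → seg 0, τ=1/2; S=2+-9·τ+0·τ²+2·τ³=-9/4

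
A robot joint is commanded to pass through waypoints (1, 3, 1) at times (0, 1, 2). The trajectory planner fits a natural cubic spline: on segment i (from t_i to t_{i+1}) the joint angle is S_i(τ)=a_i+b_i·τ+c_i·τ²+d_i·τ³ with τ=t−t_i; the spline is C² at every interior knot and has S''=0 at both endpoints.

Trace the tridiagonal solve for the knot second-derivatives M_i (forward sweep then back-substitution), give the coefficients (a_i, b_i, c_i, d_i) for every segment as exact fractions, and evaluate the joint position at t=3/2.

  seg 0: a=1 b=3 c=0 d=-1
  seg 1: a=3 b=0 c=-3 d=1
S(3/2) = 19/8

Δ: Δ0=2, Δ1=-2
row 1: diag=4, rhs=-24; c'=1/4, d'=-6
back: M1=-6
M: M0=0, M1=-6, M2=0
seg 0: a=1, c=M0/2=0, d=(M1−M0)/(6·1)=-1, b=Δ0−h0·(2M0+M1)/6=3
seg 1: a=3, c=M1/2=-3, d=(M2−M1)/(6·1)=1, b=Δ1−h1·(2M1+M2)/6=0
t_q=3/2 → seg 1, τ=1/2; S=3+0·τ+-3·τ²+1·τ³=19/8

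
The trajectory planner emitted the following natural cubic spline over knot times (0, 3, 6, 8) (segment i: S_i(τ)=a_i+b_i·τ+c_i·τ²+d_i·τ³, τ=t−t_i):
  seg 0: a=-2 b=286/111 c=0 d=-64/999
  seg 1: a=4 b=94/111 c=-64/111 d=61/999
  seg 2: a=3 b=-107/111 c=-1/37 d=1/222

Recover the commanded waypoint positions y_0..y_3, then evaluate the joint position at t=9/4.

y_0 = S_0(0) = a_0 = -2
y_1 = S_1(0) = a_1 = 4
y_2 = S_2(0) = a_2 = 3
y_3 = S_2(2) = 1
t_q=9/4 is in segment 0 (τ=9/4); S_0(τ)=227/74

y_0=-2 y_1=4 y_2=3 y_3=1
S(9/4) = 227/74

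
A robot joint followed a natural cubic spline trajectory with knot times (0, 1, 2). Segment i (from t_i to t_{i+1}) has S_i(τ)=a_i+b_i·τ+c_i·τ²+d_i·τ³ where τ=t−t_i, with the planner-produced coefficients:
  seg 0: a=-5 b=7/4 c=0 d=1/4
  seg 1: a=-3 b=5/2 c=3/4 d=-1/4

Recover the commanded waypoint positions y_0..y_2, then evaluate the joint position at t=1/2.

y_0 = S_0(0) = a_0 = -5
y_1 = S_1(0) = a_1 = -3
y_2 = S_1(1) = 0
t_q=1/2 is in segment 0 (τ=1/2); S_0(τ)=-131/32

y_0=-5 y_1=-3 y_2=0
S(1/2) = -131/32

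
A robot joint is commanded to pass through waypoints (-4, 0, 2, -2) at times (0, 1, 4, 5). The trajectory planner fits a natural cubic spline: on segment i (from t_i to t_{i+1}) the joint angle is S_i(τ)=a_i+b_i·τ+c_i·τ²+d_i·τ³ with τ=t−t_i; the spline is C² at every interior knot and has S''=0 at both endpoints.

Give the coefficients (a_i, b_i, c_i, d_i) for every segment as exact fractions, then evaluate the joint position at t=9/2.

Δ: Δ0=4, Δ1=2/3, Δ2=-4
row 1: diag=8, rhs=-20; c'=3/8, d'=-5/2
row 2: denom=8−3·3/8=55/8; d'=(-28−3·-5/2)/(55/8)=-164/55
back: M2=-164/55
back: M1=-5/2−3/8·-164/55=-76/55
M: M0=0, M1=-76/55, M2=-164/55, M3=0
seg 0: a=-4, c=M0/2=0, d=(M1−M0)/(6·1)=-38/165, b=Δ0−h0·(2M0+M1)/6=698/165
seg 1: a=0, c=M1/2=-38/55, d=(M2−M1)/(6·3)=-4/45, b=Δ1−h1·(2M1+M2)/6=584/165
seg 2: a=2, c=M2/2=-82/55, d=(M3−M2)/(6·1)=82/165, b=Δ2−h2·(2M2+M3)/6=-496/165
t_q=9/2 → seg 2, τ=1/2; S=2+-496/165·τ+-82/55·τ²+82/165·τ³=41/220

  seg 0: a=-4 b=698/165 c=0 d=-38/165
  seg 1: a=0 b=584/165 c=-38/55 d=-4/45
  seg 2: a=2 b=-496/165 c=-82/55 d=82/165
S(9/2) = 41/220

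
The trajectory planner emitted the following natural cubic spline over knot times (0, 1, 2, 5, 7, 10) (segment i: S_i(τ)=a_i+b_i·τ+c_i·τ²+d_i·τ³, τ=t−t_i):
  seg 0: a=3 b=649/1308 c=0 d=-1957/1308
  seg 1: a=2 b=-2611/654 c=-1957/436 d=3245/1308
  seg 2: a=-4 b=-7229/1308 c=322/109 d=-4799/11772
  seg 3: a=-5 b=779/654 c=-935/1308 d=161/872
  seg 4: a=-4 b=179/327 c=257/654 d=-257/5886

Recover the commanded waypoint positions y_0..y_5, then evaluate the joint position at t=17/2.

y_0=3 y_1=2 y_2=-4 y_3=-5 y_4=-4 y_5=0
S(17/2) = -4259/1744

y_0 = S_0(0) = a_0 = 3
y_1 = S_1(0) = a_1 = 2
y_2 = S_2(0) = a_2 = -4
y_3 = S_3(0) = a_3 = -5
y_4 = S_4(0) = a_4 = -4
y_5 = S_4(3) = 0
t_q=17/2 is in segment 4 (τ=3/2); S_4(τ)=-4259/1744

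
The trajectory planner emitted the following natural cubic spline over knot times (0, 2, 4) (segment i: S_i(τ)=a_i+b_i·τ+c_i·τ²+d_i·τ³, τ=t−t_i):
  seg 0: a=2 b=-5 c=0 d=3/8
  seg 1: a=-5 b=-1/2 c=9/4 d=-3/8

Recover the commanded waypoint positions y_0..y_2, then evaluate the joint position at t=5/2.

y_0=2 y_1=-5 y_2=0
S(5/2) = -303/64

y_0 = S_0(0) = a_0 = 2
y_1 = S_1(0) = a_1 = -5
y_2 = S_1(2) = 0
t_q=5/2 is in segment 1 (τ=1/2); S_1(τ)=-303/64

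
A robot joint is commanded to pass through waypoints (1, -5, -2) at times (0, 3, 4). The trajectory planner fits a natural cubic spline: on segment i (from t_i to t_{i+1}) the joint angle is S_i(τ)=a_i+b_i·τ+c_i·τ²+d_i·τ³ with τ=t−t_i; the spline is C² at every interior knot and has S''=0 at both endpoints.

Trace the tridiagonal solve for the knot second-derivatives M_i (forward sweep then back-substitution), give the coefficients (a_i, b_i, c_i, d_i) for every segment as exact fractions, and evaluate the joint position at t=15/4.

Δ: Δ0=-2, Δ1=3
row 1: diag=8, rhs=30; c'=1/8, d'=15/4
back: M1=15/4
M: M0=0, M1=15/4, M2=0
seg 0: a=1, c=M0/2=0, d=(M1−M0)/(6·3)=5/24, b=Δ0−h0·(2M0+M1)/6=-31/8
seg 1: a=-5, c=M1/2=15/8, d=(M2−M1)/(6·1)=-5/8, b=Δ1−h1·(2M1+M2)/6=7/4
t_q=15/4 → seg 1, τ=3/4; S=-5+7/4·τ+15/8·τ²+-5/8·τ³=-1483/512

  seg 0: a=1 b=-31/8 c=0 d=5/24
  seg 1: a=-5 b=7/4 c=15/8 d=-5/8
S(15/4) = -1483/512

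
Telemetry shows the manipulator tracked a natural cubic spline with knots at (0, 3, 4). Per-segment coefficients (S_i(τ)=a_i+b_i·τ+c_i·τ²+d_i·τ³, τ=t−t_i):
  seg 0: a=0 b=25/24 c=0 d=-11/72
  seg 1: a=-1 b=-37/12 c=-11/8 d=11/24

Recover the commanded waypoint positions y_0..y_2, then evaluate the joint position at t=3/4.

y_0=0 y_1=-1 y_2=-5
S(3/4) = 367/512

y_0 = S_0(0) = a_0 = 0
y_1 = S_1(0) = a_1 = -1
y_2 = S_1(1) = -5
t_q=3/4 is in segment 0 (τ=3/4); S_0(τ)=367/512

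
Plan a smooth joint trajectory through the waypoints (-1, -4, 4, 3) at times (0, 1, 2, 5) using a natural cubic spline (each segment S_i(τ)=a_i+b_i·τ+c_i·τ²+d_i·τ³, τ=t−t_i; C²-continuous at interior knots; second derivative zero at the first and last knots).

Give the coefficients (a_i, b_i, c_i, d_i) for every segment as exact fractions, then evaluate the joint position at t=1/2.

Δ: Δ0=-3, Δ1=8, Δ2=-1/3
row 1: diag=4, rhs=66; c'=1/4, d'=33/2
row 2: denom=8−1·1/4=31/4; d'=(-50−1·33/2)/(31/4)=-266/31
back: M2=-266/31
back: M1=33/2−1/4·-266/31=578/31
M: M0=0, M1=578/31, M2=-266/31, M3=0
seg 0: a=-1, c=M0/2=0, d=(M1−M0)/(6·1)=289/93, b=Δ0−h0·(2M0+M1)/6=-568/93
seg 1: a=-4, c=M1/2=289/31, d=(M2−M1)/(6·1)=-422/93, b=Δ1−h1·(2M1+M2)/6=299/93
seg 2: a=4, c=M2/2=-133/31, d=(M3−M2)/(6·3)=133/279, b=Δ2−h2·(2M2+M3)/6=767/93
t_q=1/2 → seg 0, τ=1/2; S=-1+-568/93·τ+0·τ²+289/93·τ³=-909/248

  seg 0: a=-1 b=-568/93 c=0 d=289/93
  seg 1: a=-4 b=299/93 c=289/31 d=-422/93
  seg 2: a=4 b=767/93 c=-133/31 d=133/279
S(1/2) = -909/248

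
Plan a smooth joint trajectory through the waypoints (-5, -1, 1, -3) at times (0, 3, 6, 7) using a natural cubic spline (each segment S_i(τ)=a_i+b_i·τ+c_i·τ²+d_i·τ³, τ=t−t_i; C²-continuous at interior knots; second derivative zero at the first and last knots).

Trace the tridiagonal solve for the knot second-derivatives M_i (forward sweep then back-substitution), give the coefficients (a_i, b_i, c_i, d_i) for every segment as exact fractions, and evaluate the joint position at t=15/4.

Δ: Δ0=4/3, Δ1=2/3, Δ2=-4
row 1: diag=12, rhs=-4; c'=1/4, d'=-1/3
row 2: denom=8−3·1/4=29/4; d'=(-28−3·-1/3)/(29/4)=-108/29
back: M2=-108/29
back: M1=-1/3−1/4·-108/29=52/87
M: M0=0, M1=52/87, M2=-108/29, M3=0
seg 0: a=-5, c=M0/2=0, d=(M1−M0)/(6·3)=26/783, b=Δ0−h0·(2M0+M1)/6=30/29
seg 1: a=-1, c=M1/2=26/87, d=(M2−M1)/(6·3)=-188/783, b=Δ1−h1·(2M1+M2)/6=56/29
seg 2: a=1, c=M2/2=-54/29, d=(M3−M2)/(6·1)=18/29, b=Δ2−h2·(2M2+M3)/6=-80/29
t_q=15/4 → seg 1, τ=3/4; S=-1+56/29·τ+26/87·τ²+-188/783·τ³=239/464

  seg 0: a=-5 b=30/29 c=0 d=26/783
  seg 1: a=-1 b=56/29 c=26/87 d=-188/783
  seg 2: a=1 b=-80/29 c=-54/29 d=18/29
S(15/4) = 239/464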